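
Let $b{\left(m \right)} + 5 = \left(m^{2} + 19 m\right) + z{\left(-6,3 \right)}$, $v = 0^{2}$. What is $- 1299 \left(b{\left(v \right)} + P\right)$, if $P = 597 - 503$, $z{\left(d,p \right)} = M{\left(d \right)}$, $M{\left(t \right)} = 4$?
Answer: $-120807$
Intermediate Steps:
$v = 0$
$z{\left(d,p \right)} = 4$
$P = 94$
$b{\left(m \right)} = -1 + m^{2} + 19 m$ ($b{\left(m \right)} = -5 + \left(\left(m^{2} + 19 m\right) + 4\right) = -5 + \left(4 + m^{2} + 19 m\right) = -1 + m^{2} + 19 m$)
$- 1299 \left(b{\left(v \right)} + P\right) = - 1299 \left(\left(-1 + 0^{2} + 19 \cdot 0\right) + 94\right) = - 1299 \left(\left(-1 + 0 + 0\right) + 94\right) = - 1299 \left(-1 + 94\right) = \left(-1299\right) 93 = -120807$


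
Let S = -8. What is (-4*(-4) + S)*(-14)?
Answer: -112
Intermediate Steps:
(-4*(-4) + S)*(-14) = (-4*(-4) - 8)*(-14) = (16 - 8)*(-14) = 8*(-14) = -112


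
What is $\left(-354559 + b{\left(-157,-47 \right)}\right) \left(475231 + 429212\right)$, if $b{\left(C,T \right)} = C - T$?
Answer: $-320777894367$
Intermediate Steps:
$\left(-354559 + b{\left(-157,-47 \right)}\right) \left(475231 + 429212\right) = \left(-354559 - 110\right) \left(475231 + 429212\right) = \left(-354559 + \left(-157 + 47\right)\right) 904443 = \left(-354559 - 110\right) 904443 = \left(-354669\right) 904443 = -320777894367$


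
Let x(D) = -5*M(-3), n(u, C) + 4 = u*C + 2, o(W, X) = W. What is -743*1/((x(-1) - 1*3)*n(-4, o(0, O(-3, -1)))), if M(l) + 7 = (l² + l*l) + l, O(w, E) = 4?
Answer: -743/86 ≈ -8.6395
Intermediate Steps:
n(u, C) = -2 + C*u (n(u, C) = -4 + (u*C + 2) = -4 + (C*u + 2) = -4 + (2 + C*u) = -2 + C*u)
M(l) = -7 + l + 2*l² (M(l) = -7 + ((l² + l*l) + l) = -7 + ((l² + l²) + l) = -7 + (2*l² + l) = -7 + (l + 2*l²) = -7 + l + 2*l²)
x(D) = -40 (x(D) = -5*(-7 - 3 + 2*(-3)²) = -5*(-7 - 3 + 2*9) = -5*(-7 - 3 + 18) = -5*8 = -40)
-743*1/((x(-1) - 1*3)*n(-4, o(0, O(-3, -1)))) = -743*1/((-40 - 1*3)*(-2 + 0*(-4))) = -743*1/((-40 - 3)*(-2 + 0)) = -743/((-43*(-2))) = -743/86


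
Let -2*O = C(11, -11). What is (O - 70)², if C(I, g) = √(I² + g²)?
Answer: 9921/2 + 770*√2 ≈ 6049.4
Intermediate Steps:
O = -11*√2/2 (O = -√(11² + (-11)²)/2 = -√(121 + 121)/2 = -11*√2/2 ≈ -7.7782)
(O - 70)² = (-11*√2/2 - 70)² = (-70 - 11*√2/2)²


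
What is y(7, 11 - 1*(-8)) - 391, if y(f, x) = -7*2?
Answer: -405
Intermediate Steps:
y(f, x) = -14
y(7, 11 - 1*(-8)) - 391 = -14 - 391 = -405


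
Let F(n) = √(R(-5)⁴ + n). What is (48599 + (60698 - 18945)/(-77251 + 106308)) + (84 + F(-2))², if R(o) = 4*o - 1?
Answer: 7268185391/29057 + 168*√194479 ≈ 3.2422e+5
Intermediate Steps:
R(o) = -1 + 4*o
F(n) = √(194481 + n) (F(n) = √((-1 + 4*(-5))⁴ + n) = √((-1 - 20)⁴ + n) = √((-21)⁴ + n) = √(194481 + n))
(48599 + (60698 - 18945)/(-77251 + 106308)) + (84 + F(-2))² = (48599 + (60698 - 18945)/(-77251 + 106308)) + (84 + √(194481 - 2))² = (48599 + 41753/29057) + (84 + √194479)² = 1412182896/29057 + (84 + √194479)²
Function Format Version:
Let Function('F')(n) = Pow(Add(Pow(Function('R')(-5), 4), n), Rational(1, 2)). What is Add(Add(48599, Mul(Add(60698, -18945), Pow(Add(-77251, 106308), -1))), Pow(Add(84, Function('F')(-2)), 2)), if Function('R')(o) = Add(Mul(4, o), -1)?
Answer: Add(Rational(7268185391, 29057), Mul(168, Pow(194479, Rational(1, 2)))) ≈ 3.2422e+5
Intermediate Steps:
Function('R')(o) = Add(-1, Mul(4, o))
Function('F')(n) = Pow(Add(194481, n), Rational(1, 2)) (Function('F')(n) = Pow(Add(Pow(Add(-1, Mul(4, -5)), 4), n), Rational(1, 2)) = Pow(Add(Pow(Add(-1, -20), 4), n), Rational(1, 2)) = Pow(Add(Pow(-21, 4), n), Rational(1, 2)) = Pow(Add(194481, n), Rational(1, 2)))
Add(Add(48599, Mul(Add(60698, -18945), Pow(Add(-77251, 106308), -1))), Pow(Add(84, Function('F')(-2)), 2)) = Add(Add(48599, Mul(Add(60698, -18945), Pow(Add(-77251, 106308), -1))), Pow(Add(84, Pow(Add(194481, -2), Rational(1, 2))), 2)) = Add(Add(48599, Mul(41753, Pow(29057, -1))), Pow(Add(84, Pow(194479, Rational(1, 2))), 2)) = Add(Add(48599, Mul(41753, Rational(1, 29057))), Pow(Add(84, Pow(194479, Rational(1, 2))), 2)) = Add(Add(48599, Rational(41753, 29057)), Pow(Add(84, Pow(194479, Rational(1, 2))), 2)) = Add(Rational(1412182896, 29057), Pow(Add(84, Pow(194479, Rational(1, 2))), 2))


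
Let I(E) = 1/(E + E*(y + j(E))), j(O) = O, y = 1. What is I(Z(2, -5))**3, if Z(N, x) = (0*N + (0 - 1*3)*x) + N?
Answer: 1/33698267 ≈ 2.9675e-8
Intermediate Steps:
Z(N, x) = N - 3*x (Z(N, x) = (0 + (0 - 3)*x) + N = (0 - 3*x) + N = -3*x + N = N - 3*x)
I(E) = 1/(E + E*(1 + E))
I(Z(2, -5))**3 = (1/((2 - 3*(-5))*(2 + (2 - 3*(-5)))))**3 = (1/((2 + 15)*(2 + (2 + 15))))**3 = (1/(17*(2 + 17)))**3 = ((1/17)/19)**3 = ((1/17)*(1/19))**3 = (1/323)**3 = 1/33698267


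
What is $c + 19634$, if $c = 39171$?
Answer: $58805$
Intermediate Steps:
$c + 19634 = 39171 + 19634 = 58805$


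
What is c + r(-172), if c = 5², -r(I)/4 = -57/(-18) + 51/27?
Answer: 43/9 ≈ 4.7778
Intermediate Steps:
r(I) = -182/9 (r(I) = -4*(-57/(-18) + 51/27) = -4*(-57*(-1/18) + 51*(1/27)) = -4*(19/6 + 17/9) = -4*91/18 = -182/9)
c = 25
c + r(-172) = 25 - 182/9 = 43/9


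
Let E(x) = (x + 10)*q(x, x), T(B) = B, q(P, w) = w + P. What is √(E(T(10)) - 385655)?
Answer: I*√385255 ≈ 620.69*I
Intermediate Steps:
q(P, w) = P + w
E(x) = 2*x*(10 + x) (E(x) = (x + 10)*(x + x) = (10 + x)*(2*x) = 2*x*(10 + x))
√(E(T(10)) - 385655) = √(2*10*(10 + 10) - 385655) = √(2*10*20 - 385655) = √(400 - 385655) = √(-385255) = I*√385255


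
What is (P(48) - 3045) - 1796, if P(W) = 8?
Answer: -4833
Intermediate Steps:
(P(48) - 3045) - 1796 = (8 - 3045) - 1796 = -3037 - 1796 = -4833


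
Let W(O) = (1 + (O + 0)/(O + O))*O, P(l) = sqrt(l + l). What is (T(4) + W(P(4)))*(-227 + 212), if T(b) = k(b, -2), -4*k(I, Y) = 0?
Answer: -45*sqrt(2) ≈ -63.640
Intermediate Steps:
k(I, Y) = 0 (k(I, Y) = -1/4*0 = 0)
T(b) = 0
P(l) = sqrt(2)*sqrt(l) (P(l) = sqrt(2*l) = sqrt(2)*sqrt(l))
W(O) = 3*O/2 (W(O) = (1 + O/((2*O)))*O = (1 + O*(1/(2*O)))*O = (1 + 1/2)*O = 3*O/2)
(T(4) + W(P(4)))*(-227 + 212) = (0 + 3*(sqrt(2)*sqrt(4))/2)*(-227 + 212) = (0 + 3*(sqrt(2)*2)/2)*(-15) = (0 + 3*(2*sqrt(2))/2)*(-15) = (0 + 3*sqrt(2))*(-15) = (3*sqrt(2))*(-15) = -45*sqrt(2)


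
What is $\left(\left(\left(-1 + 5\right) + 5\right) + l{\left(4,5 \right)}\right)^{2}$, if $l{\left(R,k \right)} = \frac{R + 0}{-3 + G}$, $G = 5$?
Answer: $121$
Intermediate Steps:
$l{\left(R,k \right)} = \frac{R}{2}$ ($l{\left(R,k \right)} = \frac{R + 0}{-3 + 5} = \frac{R}{2}$)
$\left(\left(\left(-1 + 5\right) + 5\right) + l{\left(4,5 \right)}\right)^{2} = \left(\left(\left(-1 + 5\right) + 5\right) + \frac{1}{2} \cdot 4\right)^{2} = \left(\left(4 + 5\right) + 2\right)^{2} = \left(9 + 2\right)^{2} = 11^{2} = 121$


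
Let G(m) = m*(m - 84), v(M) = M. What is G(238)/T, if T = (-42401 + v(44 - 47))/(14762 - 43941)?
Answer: 267367177/10601 ≈ 25221.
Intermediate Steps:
G(m) = m*(-84 + m)
T = 42404/29179 (T = (-42401 + (44 - 47))/(14762 - 43941) = (-42401 - 3)/(-29179) = -42404*(-1/29179) = 42404/29179 ≈ 1.4532)
G(238)/T = (238*(-84 + 238))/(42404/29179) = (238*154)*(29179/42404) = 36652*(29179/42404) = 267367177/10601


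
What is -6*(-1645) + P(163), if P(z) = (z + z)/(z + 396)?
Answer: 5517656/559 ≈ 9870.6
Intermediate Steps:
P(z) = 2*z/(396 + z) (P(z) = (2*z)/(396 + z) = 2*z/(396 + z))
-6*(-1645) + P(163) = -6*(-1645) + 2*163/(396 + 163) = 9870 + 2*163/559 = 9870 + 2*163*(1/559) = 9870 + 326/559 = 5517656/559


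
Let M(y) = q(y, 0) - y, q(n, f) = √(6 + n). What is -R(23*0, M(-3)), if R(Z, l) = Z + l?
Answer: -3 - √3 ≈ -4.7320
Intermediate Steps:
M(y) = √(6 + y) - y
-R(23*0, M(-3)) = -(23*0 + (√(6 - 3) - 1*(-3))) = -(0 + (√3 + 3)) = -(0 + (3 + √3)) = -(3 + √3) = -3 - √3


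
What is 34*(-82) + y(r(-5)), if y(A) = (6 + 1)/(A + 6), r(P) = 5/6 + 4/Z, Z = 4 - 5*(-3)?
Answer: -2237966/803 ≈ -2787.0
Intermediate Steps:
Z = 19 (Z = 4 + 15 = 19)
r(P) = 119/114 (r(P) = 5/6 + 4/19 = 119/114)
y(A) = 7/(6 + A)
34*(-82) + y(r(-5)) = 34*(-82) + 7/(6 + 119/114) = -2788 + 7/(803/114) = -2788 + 7*(114/803) = -2788 + 798/803 = -2237966/803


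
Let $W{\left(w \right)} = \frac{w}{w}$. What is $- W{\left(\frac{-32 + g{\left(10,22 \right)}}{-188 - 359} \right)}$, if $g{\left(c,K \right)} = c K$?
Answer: $-1$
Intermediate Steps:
$g{\left(c,K \right)} = K c$
$W{\left(w \right)} = 1$
$- W{\left(\frac{-32 + g{\left(10,22 \right)}}{-188 - 359} \right)} = \left(-1\right) 1 = -1$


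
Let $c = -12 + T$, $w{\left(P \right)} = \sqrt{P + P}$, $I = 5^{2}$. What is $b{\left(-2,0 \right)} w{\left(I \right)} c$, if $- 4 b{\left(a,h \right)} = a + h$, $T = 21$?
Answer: $\frac{45 \sqrt{2}}{2} \approx 31.82$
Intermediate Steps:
$b{\left(a,h \right)} = - \frac{a}{4} - \frac{h}{4}$ ($b{\left(a,h \right)} = - \frac{a + h}{4} = - \frac{a}{4} - \frac{h}{4}$)
$I = 25$
$w{\left(P \right)} = \sqrt{2} \sqrt{P}$ ($w{\left(P \right)} = \sqrt{2 P} = \sqrt{2} \sqrt{P}$)
$c = 9$ ($c = -12 + 21 = 9$)
$b{\left(-2,0 \right)} w{\left(I \right)} c = \left(\left(- \frac{1}{4}\right) \left(-2\right) - 0\right) \sqrt{2} \sqrt{25} \cdot 9 = \left(\frac{1}{2} + 0\right) \sqrt{2} \cdot 5 \cdot 9 = \frac{5 \sqrt{2}}{2} \cdot 9 = \frac{45 \sqrt{2}}{2}$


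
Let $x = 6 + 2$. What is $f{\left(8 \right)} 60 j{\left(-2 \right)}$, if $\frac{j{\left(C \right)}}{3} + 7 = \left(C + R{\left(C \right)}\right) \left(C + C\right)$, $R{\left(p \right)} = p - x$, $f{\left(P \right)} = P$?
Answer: $59040$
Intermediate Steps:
$x = 8$
$R{\left(p \right)} = -8 + p$ ($R{\left(p \right)} = p - 8 = -8 + p$)
$j{\left(C \right)} = -21 + 6 C \left(-8 + 2 C\right)$ ($j{\left(C \right)} = -21 + 3 \left(C + \left(-8 + C\right)\right) \left(C + C\right) = -21 + 3 \left(-8 + 2 C\right) 2 C = -21 + 3 \cdot 2 C \left(-8 + 2 C\right) = -21 + 6 C \left(-8 + 2 C\right)$)
$f{\left(8 \right)} 60 j{\left(-2 \right)} = 8 \cdot 60 \left(-21 - -96 + 12 \left(-2\right)^{2}\right) = 480 \left(-21 + 96 + 12 \cdot 4\right) = 480 \left(-21 + 96 + 48\right) = 480 \cdot 123 = 59040$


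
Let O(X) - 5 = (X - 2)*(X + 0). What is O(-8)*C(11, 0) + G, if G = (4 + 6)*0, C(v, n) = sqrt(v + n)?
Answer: 85*sqrt(11) ≈ 281.91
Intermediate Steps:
C(v, n) = sqrt(n + v)
O(X) = 5 + X*(-2 + X) (O(X) = 5 + (X - 2)*(X + 0) = 5 + (-2 + X)*X = 5 + X*(-2 + X))
G = 0 (G = 10*0 = 0)
O(-8)*C(11, 0) + G = (5 + (-8)**2 - 2*(-8))*sqrt(0 + 11) + 0 = (5 + 64 + 16)*sqrt(11) + 0 = 85*sqrt(11) + 0 = 85*sqrt(11)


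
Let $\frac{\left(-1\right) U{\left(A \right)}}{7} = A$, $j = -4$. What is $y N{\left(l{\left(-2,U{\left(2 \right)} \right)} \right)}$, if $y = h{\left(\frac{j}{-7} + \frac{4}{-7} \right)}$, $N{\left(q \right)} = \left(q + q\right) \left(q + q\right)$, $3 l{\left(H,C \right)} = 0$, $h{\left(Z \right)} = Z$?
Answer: $0$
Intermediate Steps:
$U{\left(A \right)} = - 7 A$
$l{\left(H,C \right)} = 0$ ($l{\left(H,C \right)} = \frac{1}{3} \cdot 0 = 0$)
$N{\left(q \right)} = 4 q^{2}$ ($N{\left(q \right)} = 2 q 2 q = 4 q^{2}$)
$y = 0$ ($y = - \frac{4}{-7} + \frac{4}{-7} = \left(-4\right) \left(- \frac{1}{7}\right) + 4 \left(- \frac{1}{7}\right) = \frac{4}{7} - \frac{4}{7} = 0$)
$y N{\left(l{\left(-2,U{\left(2 \right)} \right)} \right)} = 0 \cdot 4 \cdot 0^{2} = 0 \cdot 4 \cdot 0 = 0 \cdot 0 = 0$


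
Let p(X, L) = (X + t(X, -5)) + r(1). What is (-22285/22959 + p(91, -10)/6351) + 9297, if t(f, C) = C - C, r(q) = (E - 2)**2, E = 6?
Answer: 451826916817/48604203 ≈ 9296.0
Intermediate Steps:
r(q) = 16 (r(q) = (6 - 2)**2 = 4**2 = 16)
t(f, C) = 0
p(X, L) = 16 + X (p(X, L) = (X + 0) + 16 = X + 16 = 16 + X)
(-22285/22959 + p(91, -10)/6351) + 9297 = (-22285/22959 + (16 + 91)/6351) + 9297 = (-22285*1/22959 + 107*(1/6351)) + 9297 = (-22285/22959 + 107/6351) + 9297 = -46358474/48604203 + 9297 = 451826916817/48604203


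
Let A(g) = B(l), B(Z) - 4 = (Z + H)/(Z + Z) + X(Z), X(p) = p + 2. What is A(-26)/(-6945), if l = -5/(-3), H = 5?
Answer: -29/20835 ≈ -0.0013919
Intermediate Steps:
X(p) = 2 + p
l = 5/3 (l = -5*(-1/3) = 5/3 ≈ 1.6667)
B(Z) = 6 + Z + (5 + Z)/(2*Z) (B(Z) = 4 + ((Z + 5)/(Z + Z) + (2 + Z)) = 4 + ((5 + Z)/((2*Z)) + (2 + Z)) = 4 + ((5 + Z)*(1/(2*Z)) + (2 + Z)) = 4 + ((5 + Z)/(2*Z) + (2 + Z)) = 4 + (2 + Z + (5 + Z)/(2*Z)) = 6 + Z + (5 + Z)/(2*Z))
A(g) = 29/3 (A(g) = 13/2 + 5/3 + 5/(2*(5/3)) = 13/2 + 5/3 + (5/2)*(3/5) = 13/2 + 5/3 + 3/2 = 29/3)
A(-26)/(-6945) = (29/3)/(-6945) = (29/3)*(-1/6945) = -29/20835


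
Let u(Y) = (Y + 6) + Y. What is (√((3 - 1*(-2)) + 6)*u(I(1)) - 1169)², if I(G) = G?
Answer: 1367265 - 18704*√11 ≈ 1.3052e+6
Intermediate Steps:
u(Y) = 6 + 2*Y (u(Y) = (6 + Y) + Y = 6 + 2*Y)
(√((3 - 1*(-2)) + 6)*u(I(1)) - 1169)² = (√((3 - 1*(-2)) + 6)*(6 + 2*1) - 1169)² = (√((3 + 2) + 6)*(6 + 2) - 1169)² = (√(5 + 6)*8 - 1169)² = (√11*8 - 1169)² = (8*√11 - 1169)² = (-1169 + 8*√11)²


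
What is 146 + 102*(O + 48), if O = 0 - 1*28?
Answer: 2186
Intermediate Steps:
O = -28 (O = 0 - 28 = -28)
146 + 102*(O + 48) = 146 + 102*(-28 + 48) = 146 + 102*20 = 146 + 2040 = 2186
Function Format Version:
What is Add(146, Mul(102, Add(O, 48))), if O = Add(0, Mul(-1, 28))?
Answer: 2186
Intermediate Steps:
O = -28 (O = Add(0, -28) = -28)
Add(146, Mul(102, Add(O, 48))) = Add(146, Mul(102, Add(-28, 48))) = Add(146, Mul(102, 20)) = Add(146, 2040) = 2186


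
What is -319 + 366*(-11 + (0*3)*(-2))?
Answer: -4345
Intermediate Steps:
-319 + 366*(-11 + (0*3)*(-2)) = -319 + 366*(-11 + 0*(-2)) = -319 + 366*(-11 + 0) = -319 + 366*(-11) = -319 - 4026 = -4345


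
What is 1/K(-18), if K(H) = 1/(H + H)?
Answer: -36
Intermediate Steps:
K(H) = 1/(2*H)
1/K(-18) = 1/((1/2)/(-18)) = 1/((1/2)*(-1/18)) = 1/(-1/36) = -36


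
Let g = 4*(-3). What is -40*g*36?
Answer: 17280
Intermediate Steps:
g = -12
-40*g*36 = -40*(-12)*36 = 480*36 = 17280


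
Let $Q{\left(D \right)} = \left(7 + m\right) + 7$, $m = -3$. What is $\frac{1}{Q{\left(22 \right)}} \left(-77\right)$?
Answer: $-7$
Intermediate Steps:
$Q{\left(D \right)} = 11$ ($Q{\left(D \right)} = \left(7 - 3\right) + 7 = 4 + 7 = 11$)
$\frac{1}{Q{\left(22 \right)}} \left(-77\right) = \frac{1}{11} \left(-77\right) = -7$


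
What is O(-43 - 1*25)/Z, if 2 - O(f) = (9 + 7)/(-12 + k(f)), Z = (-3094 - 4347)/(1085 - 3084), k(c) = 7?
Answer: 51974/37205 ≈ 1.3970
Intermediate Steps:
Z = 7441/1999 (Z = -7441/(-1999) = -7441*(-1/1999) = 7441/1999 ≈ 3.7224)
O(f) = 26/5 (O(f) = 2 - (9 + 7)/(-12 + 7) = 2 - 16/(-5) = 2 - 16*(-1)/5 = 2 - 1*(-16/5) = 2 + 16/5 = 26/5)
O(-43 - 1*25)/Z = 26/(5*(7441/1999)) = (26/5)*(1999/7441) = 51974/37205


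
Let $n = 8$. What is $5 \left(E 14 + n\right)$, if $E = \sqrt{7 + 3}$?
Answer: $40 + 70 \sqrt{10} \approx 261.36$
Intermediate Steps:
$E = \sqrt{10} \approx 3.1623$
$5 \left(E 14 + n\right) = 5 \left(\sqrt{10} \cdot 14 + 8\right) = 5 \left(14 \sqrt{10} + 8\right) = 5 \left(8 + 14 \sqrt{10}\right) = 40 + 70 \sqrt{10}$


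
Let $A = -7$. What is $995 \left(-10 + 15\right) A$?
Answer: $-34825$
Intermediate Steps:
$995 \left(-10 + 15\right) A = 995 \left(-10 + 15\right) \left(-7\right) = 995 \cdot 5 \left(-7\right) = 995 \left(-35\right) = -34825$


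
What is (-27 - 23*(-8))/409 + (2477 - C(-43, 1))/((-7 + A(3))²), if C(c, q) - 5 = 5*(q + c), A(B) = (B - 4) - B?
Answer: 1115935/49489 ≈ 22.549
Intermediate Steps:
A(B) = -4 (A(B) = (-4 + B) - B = -4)
C(c, q) = 5 + 5*c + 5*q (C(c, q) = 5 + 5*(q + c) = 5 + 5*(c + q) = 5 + (5*c + 5*q) = 5 + 5*c + 5*q)
(-27 - 23*(-8))/409 + (2477 - C(-43, 1))/((-7 + A(3))²) = (-27 - 23*(-8))/409 + (2477 - (5 + 5*(-43) + 5*1))/((-7 - 4)²) = (-27 + 184)*(1/409) + (2477 - (5 - 215 + 5))/((-11)²) = 157*(1/409) + (2477 - 1*(-205))/121 = 157/409 + (2477 + 205)*(1/121) = 157/409 + 2682*(1/121) = 157/409 + 2682/121 = 1115935/49489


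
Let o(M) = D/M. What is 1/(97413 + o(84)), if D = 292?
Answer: 21/2045746 ≈ 1.0265e-5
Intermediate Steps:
o(M) = 292/M
1/(97413 + o(84)) = 1/(97413 + 292/84) = 1/(97413 + 292*(1/84)) = 1/(97413 + 73/21) = 1/(2045746/21) = 21/2045746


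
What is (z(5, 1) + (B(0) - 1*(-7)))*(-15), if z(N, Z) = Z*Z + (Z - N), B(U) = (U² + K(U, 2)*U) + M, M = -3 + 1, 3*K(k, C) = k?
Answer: -30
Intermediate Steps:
K(k, C) = k/3
M = -2
B(U) = -2 + 4*U²/3 (B(U) = (U² + (U/3)*U) - 2 = (U² + U²/3) - 2 = 4*U²/3 - 2 = -2 + 4*U²/3)
z(N, Z) = Z + Z² - N (z(N, Z) = Z² + (Z - N) = Z + Z² - N)
(z(5, 1) + (B(0) - 1*(-7)))*(-15) = ((1 + 1² - 1*5) + ((-2 + (4/3)*0²) - 1*(-7)))*(-15) = ((1 + 1 - 5) + ((-2 + (4/3)*0) + 7))*(-15) = (-3 + ((-2 + 0) + 7))*(-15) = (-3 + (-2 + 7))*(-15) = (-3 + 5)*(-15) = 2*(-15) = -30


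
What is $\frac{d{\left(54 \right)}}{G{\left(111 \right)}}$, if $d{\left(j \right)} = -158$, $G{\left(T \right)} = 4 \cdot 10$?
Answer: $- \frac{79}{20} \approx -3.95$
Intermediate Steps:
$G{\left(T \right)} = 40$
$\frac{d{\left(54 \right)}}{G{\left(111 \right)}} = - \frac{158}{40} = \left(-158\right) \frac{1}{40} = - \frac{79}{20}$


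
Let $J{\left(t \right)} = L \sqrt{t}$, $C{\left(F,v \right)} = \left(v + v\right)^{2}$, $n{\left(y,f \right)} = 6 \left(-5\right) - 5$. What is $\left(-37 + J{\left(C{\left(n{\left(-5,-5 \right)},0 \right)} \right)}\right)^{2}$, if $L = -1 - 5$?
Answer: $1369$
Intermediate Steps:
$n{\left(y,f \right)} = -35$ ($n{\left(y,f \right)} = -30 - 5 = -35$)
$C{\left(F,v \right)} = 4 v^{2}$ ($C{\left(F,v \right)} = \left(2 v\right)^{2} = 4 v^{2}$)
$L = -6$
$J{\left(t \right)} = - 6 \sqrt{t}$
$\left(-37 + J{\left(C{\left(n{\left(-5,-5 \right)},0 \right)} \right)}\right)^{2} = \left(-37 - 6 \sqrt{4 \cdot 0^{2}}\right)^{2} = \left(-37 - 6 \sqrt{4 \cdot 0}\right)^{2} = \left(-37 - 6 \sqrt{0}\right)^{2} = \left(-37 - 0\right)^{2} = \left(-37 + 0\right)^{2} = \left(-37\right)^{2} = 1369$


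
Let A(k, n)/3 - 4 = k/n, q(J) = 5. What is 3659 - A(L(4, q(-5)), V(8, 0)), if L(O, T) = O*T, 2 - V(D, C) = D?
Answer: 3657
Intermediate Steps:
V(D, C) = 2 - D
A(k, n) = 12 + 3*k/n (A(k, n) = 12 + 3*(k/n) = 12 + 3*k/n)
3659 - A(L(4, q(-5)), V(8, 0)) = 3659 - (12 + 3*(4*5)/(2 - 1*8)) = 3659 - (12 + 3*20/(2 - 8)) = 3659 - (12 + 3*20/(-6)) = 3659 - (12 + 3*20*(-1/6)) = 3659 - (12 - 10) = 3659 - 1*2 = 3659 - 2 = 3657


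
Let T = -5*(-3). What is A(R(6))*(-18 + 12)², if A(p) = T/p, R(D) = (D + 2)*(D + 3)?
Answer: 15/2 ≈ 7.5000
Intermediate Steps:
R(D) = (2 + D)*(3 + D)
T = 15
A(p) = 15/p
A(R(6))*(-18 + 12)² = (15/(6 + 6² + 5*6))*(-18 + 12)² = (15/(6 + 36 + 30))*(-6)² = (15/72)*36 = (15*(1/72))*36 = (5/24)*36 = 15/2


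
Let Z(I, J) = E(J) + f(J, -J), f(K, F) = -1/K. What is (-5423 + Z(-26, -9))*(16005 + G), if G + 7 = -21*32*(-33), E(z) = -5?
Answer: -1864838074/9 ≈ -2.0720e+8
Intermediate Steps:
G = 22169 (G = -7 - 21*32*(-33) = -7 - 672*(-33) = -7 + 22176 = 22169)
Z(I, J) = -5 - 1/J
(-5423 + Z(-26, -9))*(16005 + G) = (-5423 + (-5 - 1/(-9)))*(16005 + 22169) = (-5423 + (-5 - 1*(-⅑)))*38174 = (-5423 + (-5 + ⅑))*38174 = (-5423 - 44/9)*38174 = -48851/9*38174 = -1864838074/9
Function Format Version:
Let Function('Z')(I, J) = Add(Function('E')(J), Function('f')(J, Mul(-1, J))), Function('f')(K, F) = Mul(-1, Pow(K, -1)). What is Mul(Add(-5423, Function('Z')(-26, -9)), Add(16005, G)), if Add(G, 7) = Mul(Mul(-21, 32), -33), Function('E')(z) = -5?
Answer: Rational(-1864838074, 9) ≈ -2.0720e+8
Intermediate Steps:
G = 22169 (G = Add(-7, Mul(Mul(-21, 32), -33)) = Add(-7, Mul(-672, -33)) = Add(-7, 22176) = 22169)
Function('Z')(I, J) = Add(-5, Mul(-1, Pow(J, -1)))
Mul(Add(-5423, Function('Z')(-26, -9)), Add(16005, G)) = Mul(Add(-5423, Add(-5, Mul(-1, Pow(-9, -1)))), Add(16005, 22169)) = Mul(Add(-5423, Add(-5, Mul(-1, Rational(-1, 9)))), 38174) = Mul(Add(-5423, Add(-5, Rational(1, 9))), 38174) = Mul(Add(-5423, Rational(-44, 9)), 38174) = Mul(Rational(-48851, 9), 38174) = Rational(-1864838074, 9)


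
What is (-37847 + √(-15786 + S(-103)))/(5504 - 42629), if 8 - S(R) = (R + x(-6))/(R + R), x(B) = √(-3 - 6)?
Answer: 37847/37125 - √(-669576426 + 618*I)/7647750 ≈ 1.0194 - 0.0033835*I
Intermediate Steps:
x(B) = 3*I (x(B) = √(-9) = 3*I)
S(R) = 8 - (R + 3*I)/(2*R) (S(R) = 8 - (R + 3*I)/(R + R) = 8 - (R + 3*I)/(2*R))
(-37847 + √(-15786 + S(-103)))/(5504 - 42629) = (-37847 + √(-15786 + (3/2)*(-I + 5*(-103))/(-103)))/(5504 - 42629) = (-37847 + √(-15786 + (3/2)*(-1/103)*(-I - 515)))/(-37125) = (-37847 + √(-15786 + (3/2)*(-1/103)*(-515 - I)))*(-1/37125) = (-37847 + √(-15786 + (15/2 + 3*I/206)))*(-1/37125) = (-37847 + √(-31557/2 + 3*I/206))*(-1/37125) = 37847/37125 - √(-31557/2 + 3*I/206)/37125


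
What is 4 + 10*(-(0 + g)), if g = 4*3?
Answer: -116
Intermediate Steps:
g = 12
4 + 10*(-(0 + g)) = 4 + 10*(-(0 + 12)) = 4 + 10*(-1*12) = 4 + 10*(-12) = 4 - 120 = -116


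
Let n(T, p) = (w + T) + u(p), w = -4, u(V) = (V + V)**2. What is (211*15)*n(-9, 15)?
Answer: 2807355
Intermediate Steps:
u(V) = 4*V**2 (u(V) = (2*V)**2 = 4*V**2)
n(T, p) = -4 + T + 4*p**2 (n(T, p) = (-4 + T) + 4*p**2 = -4 + T + 4*p**2)
(211*15)*n(-9, 15) = (211*15)*(-4 - 9 + 4*15**2) = 3165*(-4 - 9 + 4*225) = 3165*(-4 - 9 + 900) = 3165*887 = 2807355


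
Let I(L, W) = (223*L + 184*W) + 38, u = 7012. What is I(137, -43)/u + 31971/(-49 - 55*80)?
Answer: -41096893/10398796 ≈ -3.9521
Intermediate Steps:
I(L, W) = 38 + 184*W + 223*L (I(L, W) = (184*W + 223*L) + 38 = 38 + 184*W + 223*L)
I(137, -43)/u + 31971/(-49 - 55*80) = (38 + 184*(-43) + 223*137)/7012 + 31971/(-49 - 55*80) = (38 - 7912 + 30551)*(1/7012) + 31971/(-49 - 4400) = 22677*(1/7012) + 31971/(-4449) = 22677/7012 + 31971*(-1/4449) = 22677/7012 - 10657/1483 = -41096893/10398796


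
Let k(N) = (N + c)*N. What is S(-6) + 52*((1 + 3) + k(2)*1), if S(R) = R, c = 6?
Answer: 1034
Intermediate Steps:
k(N) = N*(6 + N) (k(N) = (N + 6)*N = (6 + N)*N = N*(6 + N))
S(-6) + 52*((1 + 3) + k(2)*1) = -6 + 52*((1 + 3) + (2*(6 + 2))*1) = -6 + 52*(4 + (2*8)*1) = -6 + 52*(4 + 16*1) = -6 + 52*(4 + 16) = -6 + 52*20 = -6 + 1040 = 1034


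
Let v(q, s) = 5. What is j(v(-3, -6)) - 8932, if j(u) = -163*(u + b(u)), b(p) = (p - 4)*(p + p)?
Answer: -11377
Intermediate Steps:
b(p) = 2*p*(-4 + p) (b(p) = (-4 + p)*(2*p) = 2*p*(-4 + p))
j(u) = -163*u - 326*u*(-4 + u) (j(u) = -163*(u + 2*u*(-4 + u)) = -163*u - 326*u*(-4 + u))
j(v(-3, -6)) - 8932 = 163*5*(7 - 2*5) - 8932 = 163*5*(7 - 10) - 8932 = 163*5*(-3) - 8932 = -2445 - 8932 = -11377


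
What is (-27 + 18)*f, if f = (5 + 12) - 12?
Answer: -45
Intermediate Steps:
f = 5 (f = 17 - 12 = 5)
(-27 + 18)*f = (-27 + 18)*5 = -9*5 = -45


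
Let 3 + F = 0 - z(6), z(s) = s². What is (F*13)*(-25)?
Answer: 12675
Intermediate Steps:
F = -39 (F = -3 + (0 - 1*6²) = -3 + (0 - 1*36) = -3 + (0 - 36) = -3 - 36 = -39)
(F*13)*(-25) = -39*13*(-25) = -507*(-25) = 12675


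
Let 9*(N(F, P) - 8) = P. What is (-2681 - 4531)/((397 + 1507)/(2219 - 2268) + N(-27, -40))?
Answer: 113589/556 ≈ 204.30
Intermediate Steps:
N(F, P) = 8 + P/9
(-2681 - 4531)/((397 + 1507)/(2219 - 2268) + N(-27, -40)) = (-2681 - 4531)/((397 + 1507)/(2219 - 2268) + (8 + (⅑)*(-40))) = -7212/(1904/(-49) + (8 - 40/9)) = -7212/(1904*(-1/49) + 32/9) = -7212/(-272/7 + 32/9) = -7212/(-2224/63) = -7212*(-63/2224) = 113589/556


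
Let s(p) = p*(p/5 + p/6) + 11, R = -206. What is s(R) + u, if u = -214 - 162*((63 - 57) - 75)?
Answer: 398023/15 ≈ 26535.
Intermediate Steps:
s(p) = 11 + 11*p²/30 (s(p) = p*(p*(⅕) + p*(⅙)) + 11 = p*(p/5 + p/6) + 11 = p*(11*p/30) + 11 = 11*p²/30 + 11 = 11 + 11*p²/30)
u = 10964 (u = -214 - 162*(6 - 75) = -214 - 162*(-69) = -214 + 11178 = 10964)
s(R) + u = (11 + (11/30)*(-206)²) + 10964 = (11 + (11/30)*42436) + 10964 = (11 + 233398/15) + 10964 = 233563/15 + 10964 = 398023/15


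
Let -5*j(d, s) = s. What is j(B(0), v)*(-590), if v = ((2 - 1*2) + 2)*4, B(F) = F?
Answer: 944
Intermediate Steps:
v = 8 (v = ((2 - 2) + 2)*4 = (0 + 2)*4 = 2*4 = 8)
j(d, s) = -s/5
j(B(0), v)*(-590) = -⅕*8*(-590) = -8/5*(-590) = 944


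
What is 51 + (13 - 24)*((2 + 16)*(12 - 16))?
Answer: 843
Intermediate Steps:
51 + (13 - 24)*((2 + 16)*(12 - 16)) = 51 - 198*(-4) = 51 - 11*(-72) = 51 + 792 = 843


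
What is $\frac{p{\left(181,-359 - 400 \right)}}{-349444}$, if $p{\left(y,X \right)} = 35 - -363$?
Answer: $- \frac{1}{878} \approx -0.001139$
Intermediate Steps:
$p{\left(y,X \right)} = 398$ ($p{\left(y,X \right)} = 35 + 363 = 398$)
$\frac{p{\left(181,-359 - 400 \right)}}{-349444} = \frac{398}{-349444} = 398 \left(- \frac{1}{349444}\right) = - \frac{1}{878}$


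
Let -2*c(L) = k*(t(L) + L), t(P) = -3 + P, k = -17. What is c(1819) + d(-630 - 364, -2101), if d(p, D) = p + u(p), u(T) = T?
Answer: 57819/2 ≈ 28910.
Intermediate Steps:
d(p, D) = 2*p (d(p, D) = p + p = 2*p)
c(L) = -51/2 + 17*L (c(L) = -(-17)*((-3 + L) + L)/2 = -(-17)*(-3 + 2*L)/2 = -(51 - 34*L)/2 = -51/2 + 17*L)
c(1819) + d(-630 - 364, -2101) = (-51/2 + 17*1819) + 2*(-630 - 364) = (-51/2 + 30923) + 2*(-994) = 61795/2 - 1988 = 57819/2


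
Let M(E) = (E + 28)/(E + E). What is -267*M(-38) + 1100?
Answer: 40465/38 ≈ 1064.9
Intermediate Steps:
M(E) = (28 + E)/(2*E) (M(E) = (28 + E)/((2*E)) = (28 + E)*(1/(2*E)) = (28 + E)/(2*E))
-267*M(-38) + 1100 = -267*(28 - 38)/(2*(-38)) + 1100 = -267*(-1)*(-10)/(2*38) + 1100 = -267*5/38 + 1100 = -1335/38 + 1100 = 40465/38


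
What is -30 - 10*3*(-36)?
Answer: 1050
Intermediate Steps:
-30 - 10*3*(-36) = -30 - 30*(-36) = -30 + 1080 = 1050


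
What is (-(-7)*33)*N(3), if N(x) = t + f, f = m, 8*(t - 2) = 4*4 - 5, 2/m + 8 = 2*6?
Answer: 7161/8 ≈ 895.13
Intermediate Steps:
m = ½ (m = 2/(-8 + 2*6) = 2/(-8 + 12) = 2/4 = 2*(¼) = ½ ≈ 0.50000)
t = 27/8 (t = 2 + (4*4 - 5)/8 = 2 + (16 - 5)/8 = 2 + (⅛)*11 = 2 + 11/8 = 27/8 ≈ 3.3750)
f = ½ ≈ 0.50000
N(x) = 31/8 (N(x) = 27/8 + ½ = 31/8)
(-(-7)*33)*N(3) = -(-7)*33*(31/8) = -7*(-33)*(31/8) = 231*(31/8) = 7161/8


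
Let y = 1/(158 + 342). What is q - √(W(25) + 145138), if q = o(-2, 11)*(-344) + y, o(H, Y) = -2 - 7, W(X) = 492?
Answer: 1548001/500 - √145630 ≈ 2714.4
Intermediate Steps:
y = 1/500 ≈ 0.0020000
o(H, Y) = -9
q = 1548001/500 (q = -9*(-344) + 1/500 = 3096 + 1/500 = 1548001/500 ≈ 3096.0)
q - √(W(25) + 145138) = 1548001/500 - √(492 + 145138) = 1548001/500 - √145630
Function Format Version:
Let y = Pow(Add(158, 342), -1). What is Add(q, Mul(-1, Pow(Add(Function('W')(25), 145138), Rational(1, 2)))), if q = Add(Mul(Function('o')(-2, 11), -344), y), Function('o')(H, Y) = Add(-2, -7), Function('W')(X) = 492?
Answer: Add(Rational(1548001, 500), Mul(-1, Pow(145630, Rational(1, 2)))) ≈ 2714.4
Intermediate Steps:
y = Rational(1, 500) (y = Pow(500, -1) = Rational(1, 500) ≈ 0.0020000)
Function('o')(H, Y) = -9
q = Rational(1548001, 500) (q = Add(Mul(-9, -344), Rational(1, 500)) = Add(3096, Rational(1, 500)) = Rational(1548001, 500) ≈ 3096.0)
Add(q, Mul(-1, Pow(Add(Function('W')(25), 145138), Rational(1, 2)))) = Add(Rational(1548001, 500), Mul(-1, Pow(Add(492, 145138), Rational(1, 2)))) = Add(Rational(1548001, 500), Mul(-1, Pow(145630, Rational(1, 2))))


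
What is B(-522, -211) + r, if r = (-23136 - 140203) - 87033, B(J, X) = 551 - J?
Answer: -249299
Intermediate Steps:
r = -250372 (r = -163339 - 87033 = -250372)
B(-522, -211) + r = (551 - 1*(-522)) - 250372 = (551 + 522) - 250372 = 1073 - 250372 = -249299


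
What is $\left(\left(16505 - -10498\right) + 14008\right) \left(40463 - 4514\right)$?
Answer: $1474304439$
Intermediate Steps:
$\left(\left(16505 - -10498\right) + 14008\right) \left(40463 - 4514\right) = \left(\left(16505 + 10498\right) + 14008\right) 35949 = \left(27003 + 14008\right) 35949 = 41011 \cdot 35949 = 1474304439$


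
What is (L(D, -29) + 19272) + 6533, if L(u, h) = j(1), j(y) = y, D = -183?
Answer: 25806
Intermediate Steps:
L(u, h) = 1
(L(D, -29) + 19272) + 6533 = (1 + 19272) + 6533 = 19273 + 6533 = 25806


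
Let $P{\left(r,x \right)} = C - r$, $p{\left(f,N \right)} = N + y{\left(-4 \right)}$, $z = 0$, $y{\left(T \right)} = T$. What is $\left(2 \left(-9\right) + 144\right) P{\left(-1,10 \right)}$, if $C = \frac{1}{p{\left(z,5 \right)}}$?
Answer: $252$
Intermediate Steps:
$p{\left(f,N \right)} = -4 + N$ ($p{\left(f,N \right)} = N - 4 = -4 + N$)
$C = 1$ ($C = \frac{1}{-4 + 5} = 1^{-1} = 1$)
$P{\left(r,x \right)} = 1 - r$
$\left(2 \left(-9\right) + 144\right) P{\left(-1,10 \right)} = \left(2 \left(-9\right) + 144\right) \left(1 - -1\right) = \left(-18 + 144\right) \left(1 + 1\right) = 126 \cdot 2 = 252$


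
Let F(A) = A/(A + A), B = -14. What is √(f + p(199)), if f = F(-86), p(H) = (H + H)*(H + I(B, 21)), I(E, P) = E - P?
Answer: 3*√29010/2 ≈ 255.48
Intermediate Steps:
p(H) = 2*H*(-35 + H) (p(H) = (H + H)*(H + (-14 - 1*21)) = (2*H)*(H + (-14 - 21)) = (2*H)*(H - 35) = (2*H)*(-35 + H) = 2*H*(-35 + H))
F(A) = ½ (F(A) = A/((2*A)) = (1/(2*A))*A = ½)
f = ½ ≈ 0.50000
√(f + p(199)) = √(½ + 2*199*(-35 + 199)) = √(½ + 2*199*164) = √(½ + 65272) = √(130545/2) = 3*√29010/2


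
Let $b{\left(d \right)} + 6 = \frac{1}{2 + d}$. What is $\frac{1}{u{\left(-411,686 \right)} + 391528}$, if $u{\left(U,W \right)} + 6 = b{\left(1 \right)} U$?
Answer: $\frac{1}{393851} \approx 2.539 \cdot 10^{-6}$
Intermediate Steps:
$b{\left(d \right)} = -6 + \frac{1}{2 + d}$
$u{\left(U,W \right)} = -6 - \frac{17 U}{3}$ ($u{\left(U,W \right)} = -6 + \frac{-11 - 6}{2 + 1} U = -6 + \frac{-11 - 6}{3} U = -6 + \frac{1}{3} \left(-17\right) U = -6 - \frac{17 U}{3}$)
$\frac{1}{u{\left(-411,686 \right)} + 391528} = \frac{1}{\left(-6 - -2329\right) + 391528} = \frac{1}{\left(-6 + 2329\right) + 391528} = \frac{1}{2323 + 391528} = \frac{1}{393851}$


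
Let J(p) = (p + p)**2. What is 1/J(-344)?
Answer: 1/473344 ≈ 2.1126e-6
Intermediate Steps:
J(p) = 4*p**2 (J(p) = (2*p)**2 = 4*p**2)
1/J(-344) = 1/(4*(-344)**2) = 1/(4*118336) = 1/473344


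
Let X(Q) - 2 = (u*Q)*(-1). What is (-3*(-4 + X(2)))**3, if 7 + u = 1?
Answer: -27000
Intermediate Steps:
u = -6 (u = -7 + 1 = -6)
X(Q) = 2 + 6*Q (X(Q) = 2 - 6*Q*(-1) = 2 + 6*Q)
(-3*(-4 + X(2)))**3 = (-3*(-4 + (2 + 6*2)))**3 = (-3*(-4 + (2 + 12)))**3 = (-3*(-4 + 14))**3 = (-3*10)**3 = (-30)**3 = -27000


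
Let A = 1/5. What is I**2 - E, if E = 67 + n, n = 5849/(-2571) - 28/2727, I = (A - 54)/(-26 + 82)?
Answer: -11688174199321/183223857600 ≈ -63.792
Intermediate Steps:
A = 1/5 ≈ 0.20000
I = -269/280 (I = (1/5 - 54)/(-26 + 82) = -269/5/56 = -269/5*1/56 = -269/280 ≈ -0.96071)
n = -5340737/2337039 (n = 5849*(-1/2571) - 28*1/2727 = -5849/2571 - 28/2727 = -5340737/2337039 ≈ -2.2853)
E = 151240876/2337039 (E = 67 - 5340737/2337039 = 151240876/2337039 ≈ 64.715)
I**2 - E = (-269/280)**2 - 1*151240876/2337039 = 72361/78400 - 151240876/2337039 = -11688174199321/183223857600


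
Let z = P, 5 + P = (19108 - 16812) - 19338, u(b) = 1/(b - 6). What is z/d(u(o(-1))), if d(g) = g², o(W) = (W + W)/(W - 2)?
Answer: -4364032/9 ≈ -4.8489e+5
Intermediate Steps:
o(W) = 2*W/(-2 + W) (o(W) = (2*W)/(-2 + W) = 2*W/(-2 + W))
u(b) = 1/(-6 + b)
P = -17047 (P = -5 + ((19108 - 16812) - 19338) = -5 + (2296 - 19338) = -5 - 17042 = -17047)
z = -17047
z/d(u(o(-1))) = -17047*(-6 + 2*(-1)/(-2 - 1))² = -17047*(-6 + 2*(-1)/(-3))² = -17047*(-6 + 2*(-1)*(-⅓))² = -17047*(-6 + ⅔)² = -17047/((1/(-16/3))²) = -17047/((-3/16)²) = -17047/9/256 = -17047*256/9 = -4364032/9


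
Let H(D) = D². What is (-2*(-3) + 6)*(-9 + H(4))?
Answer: 84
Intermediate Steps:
(-2*(-3) + 6)*(-9 + H(4)) = (-2*(-3) + 6)*(-9 + 4²) = (6 + 6)*(-9 + 16) = 12*7 = 84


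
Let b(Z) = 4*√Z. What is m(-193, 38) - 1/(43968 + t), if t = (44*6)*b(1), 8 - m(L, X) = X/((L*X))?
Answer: 69561887/8689632 ≈ 8.0052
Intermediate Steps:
m(L, X) = 8 - 1/L (m(L, X) = 8 - X/(L*X) = 8 - X*1/(L*X) = 8 - 1/L)
t = 1056 (t = (44*6)*(4*√1) = 264*(4*1) = 264*4 = 1056)
m(-193, 38) - 1/(43968 + t) = (8 - 1/(-193)) - 1/(43968 + 1056) = (8 - 1*(-1/193)) - 1/45024 = (8 + 1/193) - 1*1/45024 = 1545/193 - 1/45024 = 69561887/8689632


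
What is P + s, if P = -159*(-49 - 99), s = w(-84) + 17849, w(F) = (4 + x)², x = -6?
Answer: 41385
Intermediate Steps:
w(F) = 4 (w(F) = (4 - 6)² = (-2)² = 4)
s = 17853 (s = 4 + 17849 = 17853)
P = 23532 (P = -159*(-148) = 23532)
P + s = 23532 + 17853 = 41385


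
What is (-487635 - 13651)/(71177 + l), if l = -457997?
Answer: 250643/193410 ≈ 1.2959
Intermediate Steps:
(-487635 - 13651)/(71177 + l) = (-487635 - 13651)/(71177 - 457997) = -501286/(-386820) = -501286*(-1/386820) = 250643/193410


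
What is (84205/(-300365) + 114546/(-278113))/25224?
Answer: -11564822891/421419442648776 ≈ -2.7443e-5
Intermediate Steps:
(84205/(-300365) + 114546/(-278113))/25224 = (84205*(-1/300365) + 114546*(-1/278113))*(1/25224) = (-16841/60073 - 114546/278113)*(1/25224) = -11564822891/16707082249*1/25224 = -11564822891/421419442648776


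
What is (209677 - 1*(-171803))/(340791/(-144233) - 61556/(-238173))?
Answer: -10359490876488/57145303 ≈ -1.8128e+5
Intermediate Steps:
(209677 - 1*(-171803))/(340791/(-144233) - 61556/(-238173)) = (209677 + 171803)/(340791*(-1/144233) - 61556*(-1/238173)) = 381480/(-14817/6271 + 61556/238173) = 381480/(-3142991665/1493582883) = 381480*(-1493582883/3142991665) = -10359490876488/57145303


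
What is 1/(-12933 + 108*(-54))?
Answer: -1/18765 ≈ -5.3291e-5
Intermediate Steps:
1/(-12933 + 108*(-54)) = 1/(-12933 - 5832) = 1/(-18765) = -1/18765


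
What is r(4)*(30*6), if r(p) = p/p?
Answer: 180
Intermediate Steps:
r(p) = 1
r(4)*(30*6) = 1*(30*6) = 1*180 = 180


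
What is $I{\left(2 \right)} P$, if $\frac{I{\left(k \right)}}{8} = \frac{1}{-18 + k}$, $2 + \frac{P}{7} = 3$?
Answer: $- \frac{7}{2} \approx -3.5$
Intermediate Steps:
$P = 7$ ($P = -14 + 7 \cdot 3 = -14 + 21 = 7$)
$I{\left(k \right)} = \frac{8}{-18 + k}$
$I{\left(2 \right)} P = \frac{8}{-18 + 2} \cdot 7 = \frac{8}{-16} \cdot 7 = 8 \left(- \frac{1}{16}\right) 7 = \left(- \frac{1}{2}\right) 7 = - \frac{7}{2}$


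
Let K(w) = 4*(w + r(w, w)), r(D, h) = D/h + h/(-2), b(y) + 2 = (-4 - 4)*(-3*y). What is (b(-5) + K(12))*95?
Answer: -8930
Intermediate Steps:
b(y) = -2 + 24*y (b(y) = -2 + (-4 - 4)*(-3*y) = -2 - (-24)*y = -2 + 24*y)
r(D, h) = -h/2 + D/h (r(D, h) = D/h + h*(-1/2) = D/h - h/2 = -h/2 + D/h)
K(w) = 4 + 2*w (K(w) = 4*(w + (-w/2 + w/w)) = 4*(w + (-w/2 + 1)) = 4*(w + (1 - w/2)) = 4*(1 + w/2) = 4 + 2*w)
(b(-5) + K(12))*95 = ((-2 + 24*(-5)) + (4 + 2*12))*95 = ((-2 - 120) + (4 + 24))*95 = (-122 + 28)*95 = -94*95 = -8930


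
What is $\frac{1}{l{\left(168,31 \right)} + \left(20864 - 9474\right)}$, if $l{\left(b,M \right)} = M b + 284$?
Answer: $\frac{1}{16882} \approx 5.9235 \cdot 10^{-5}$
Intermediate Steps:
$l{\left(b,M \right)} = 284 + M b$
$\frac{1}{l{\left(168,31 \right)} + \left(20864 - 9474\right)} = \frac{1}{\left(284 + 31 \cdot 168\right) + \left(20864 - 9474\right)} = \frac{1}{\left(284 + 5208\right) + 11390} = \frac{1}{5492 + 11390} = \frac{1}{16882}$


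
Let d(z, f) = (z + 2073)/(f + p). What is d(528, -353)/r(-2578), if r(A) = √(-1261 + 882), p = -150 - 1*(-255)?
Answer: 2601*I*√379/93992 ≈ 0.53873*I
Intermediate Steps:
p = 105 (p = -150 + 255 = 105)
d(z, f) = (2073 + z)/(105 + f) (d(z, f) = (z + 2073)/(f + 105) = (2073 + z)/(105 + f))
r(A) = I*√379 (r(A) = √(-379) = I*√379)
d(528, -353)/r(-2578) = ((2073 + 528)/(105 - 353))/((I*√379)) = (2601/(-248))*(-I*√379/379) = (-1/248*2601)*(-I*√379/379) = -(-2601)*I*√379/93992 = 2601*I*√379/93992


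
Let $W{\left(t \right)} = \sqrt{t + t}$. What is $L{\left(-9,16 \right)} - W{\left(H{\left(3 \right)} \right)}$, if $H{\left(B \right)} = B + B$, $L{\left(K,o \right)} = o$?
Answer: $16 - 2 \sqrt{3} \approx 12.536$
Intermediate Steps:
$H{\left(B \right)} = 2 B$
$W{\left(t \right)} = \sqrt{2} \sqrt{t}$ ($W{\left(t \right)} = \sqrt{2 t} = \sqrt{2} \sqrt{t}$)
$L{\left(-9,16 \right)} - W{\left(H{\left(3 \right)} \right)} = 16 - \sqrt{2} \sqrt{2 \cdot 3} = 16 - \sqrt{2} \sqrt{6} = 16 - 2 \sqrt{3}$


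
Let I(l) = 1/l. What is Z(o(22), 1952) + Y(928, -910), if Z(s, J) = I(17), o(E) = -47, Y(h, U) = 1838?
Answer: 31247/17 ≈ 1838.1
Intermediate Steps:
Z(s, J) = 1/17
Z(o(22), 1952) + Y(928, -910) = 1/17 + 1838 = 31247/17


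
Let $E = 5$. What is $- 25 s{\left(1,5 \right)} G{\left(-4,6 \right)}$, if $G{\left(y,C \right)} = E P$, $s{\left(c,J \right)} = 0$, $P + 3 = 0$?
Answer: $0$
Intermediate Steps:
$P = -3$ ($P = -3 + 0 = -3$)
$G{\left(y,C \right)} = -15$ ($G{\left(y,C \right)} = 5 \left(-3\right) = -15$)
$- 25 s{\left(1,5 \right)} G{\left(-4,6 \right)} = \left(-25\right) 0 \left(-15\right) = 0 \left(-15\right) = 0$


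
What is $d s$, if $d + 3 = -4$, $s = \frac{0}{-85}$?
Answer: $0$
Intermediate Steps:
$s = 0$ ($s = 0 \left(- \frac{1}{85}\right) = 0$)
$d = -7$ ($d = -3 - 4 = -7$)
$d s = \left(-7\right) 0 = 0$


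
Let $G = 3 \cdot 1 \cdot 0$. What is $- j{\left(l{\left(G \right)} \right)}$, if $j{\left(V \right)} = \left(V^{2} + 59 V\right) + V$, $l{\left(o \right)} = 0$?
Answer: $0$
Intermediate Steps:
$G = 0$ ($G = 3 \cdot 0 = 0$)
$j{\left(V \right)} = V^{2} + 60 V$
$- j{\left(l{\left(G \right)} \right)} = - 0 \left(60 + 0\right) = - 0 \cdot 60 = \left(-1\right) 0 = 0$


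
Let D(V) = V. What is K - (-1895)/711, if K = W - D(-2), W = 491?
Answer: 352418/711 ≈ 495.67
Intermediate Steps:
K = 493 (K = 491 - 1*(-2) = 491 + 2 = 493)
K - (-1895)/711 = 493 - (-1895)/711 = 493 - 1*(-1895/711) = 493 + 1895/711 = 352418/711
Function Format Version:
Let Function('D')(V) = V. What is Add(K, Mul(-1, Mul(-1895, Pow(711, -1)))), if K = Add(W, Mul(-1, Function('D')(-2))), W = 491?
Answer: Rational(352418, 711) ≈ 495.67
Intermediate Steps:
K = 493 (K = Add(491, Mul(-1, -2)) = Add(491, 2) = 493)
Add(K, Mul(-1, Mul(-1895, Pow(711, -1)))) = Add(493, Mul(-1, Mul(-1895, Pow(711, -1)))) = Add(493, Mul(-1, Mul(-1895, Rational(1, 711)))) = Add(493, Mul(-1, Rational(-1895, 711))) = Add(493, Rational(1895, 711)) = Rational(352418, 711)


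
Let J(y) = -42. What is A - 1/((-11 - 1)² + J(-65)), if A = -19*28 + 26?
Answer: -51613/102 ≈ -506.01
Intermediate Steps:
A = -506 (A = -532 + 26 = -506)
A - 1/((-11 - 1)² + J(-65)) = -506 - 1/((-11 - 1)² - 42) = -506 - 1/((-12)² - 42) = -506 - 1/(144 - 42) = -506 - 1/102 = -51613/102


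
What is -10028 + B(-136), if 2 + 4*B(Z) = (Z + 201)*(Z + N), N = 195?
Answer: -36279/4 ≈ -9069.8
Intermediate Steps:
B(Z) = -½ + (195 + Z)*(201 + Z)/4 (B(Z) = -½ + ((Z + 201)*(Z + 195))/4 = -½ + ((201 + Z)*(195 + Z))/4 = -½ + ((195 + Z)*(201 + Z))/4 = -½ + (195 + Z)*(201 + Z)/4)
-10028 + B(-136) = -10028 + (39193/4 + 99*(-136) + (¼)*(-136)²) = -10028 + (39193/4 - 13464 + (¼)*18496) = -10028 + (39193/4 - 13464 + 4624) = -10028 + 3833/4 = -36279/4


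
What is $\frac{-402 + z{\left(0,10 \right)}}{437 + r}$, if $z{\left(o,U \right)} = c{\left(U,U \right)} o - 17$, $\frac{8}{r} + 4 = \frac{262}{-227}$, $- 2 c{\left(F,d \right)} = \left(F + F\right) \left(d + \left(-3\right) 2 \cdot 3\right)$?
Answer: $- \frac{245115}{254737} \approx -0.96223$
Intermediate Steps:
$c{\left(F,d \right)} = - F \left(-18 + d\right)$ ($c{\left(F,d \right)} = - \frac{\left(F + F\right) \left(d + \left(-3\right) 2 \cdot 3\right)}{2} = - \frac{2 F \left(d - 18\right)}{2} = - \frac{2 F \left(-18 + d\right)}{2} = - F \left(-18 + d\right)$)
$r = - \frac{908}{585}$ ($r = \frac{8}{-4 + \frac{262}{-227}} = \frac{8}{-4 + 262 \left(- \frac{1}{227}\right)} = \frac{8}{-4 - \frac{262}{227}} = \frac{8}{- \frac{1170}{227}} = 8 \left(- \frac{227}{1170}\right) = - \frac{908}{585} \approx -1.5521$)
$z{\left(o,U \right)} = -17 + U o \left(18 - U\right)$ ($z{\left(o,U \right)} = U \left(18 - U\right) o - 17 = U o \left(18 - U\right) - 17 = -17 + U o \left(18 - U\right)$)
$\frac{-402 + z{\left(0,10 \right)}}{437 + r} = \frac{-402 - \left(17 + 10 \cdot 0 \left(-18 + 10\right)\right)}{437 - \frac{908}{585}} = \frac{-402 - \left(17 + 10 \cdot 0 \left(-8\right)\right)}{\frac{254737}{585}} = \left(-402 + \left(-17 + 0\right)\right) \frac{585}{254737} = \left(-402 - 17\right) \frac{585}{254737} = \left(-419\right) \frac{585}{254737} = - \frac{245115}{254737}$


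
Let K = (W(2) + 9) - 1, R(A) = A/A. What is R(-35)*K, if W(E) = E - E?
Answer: 8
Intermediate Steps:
R(A) = 1
W(E) = 0
K = 8 (K = (0 + 9) - 1 = 9 - 1 = 8)
R(-35)*K = 1*8 = 8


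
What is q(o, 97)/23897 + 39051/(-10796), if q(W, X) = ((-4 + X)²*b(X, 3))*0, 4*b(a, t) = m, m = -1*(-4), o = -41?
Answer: -39051/10796 ≈ -3.6172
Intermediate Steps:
m = 4
b(a, t) = 1 (b(a, t) = (¼)*4 = 1)
q(W, X) = 0 (q(W, X) = ((-4 + X)²*1)*0 = (-4 + X)²*0 = 0)
q(o, 97)/23897 + 39051/(-10796) = 0/23897 + 39051/(-10796) = 0*(1/23897) + 39051*(-1/10796) = 0 - 39051/10796 = -39051/10796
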